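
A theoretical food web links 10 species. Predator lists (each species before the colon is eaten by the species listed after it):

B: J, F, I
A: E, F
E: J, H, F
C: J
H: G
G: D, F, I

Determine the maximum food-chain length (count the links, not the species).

4 links

One longest chain: A → E → H → G → D.
It has 5 species and 4 links.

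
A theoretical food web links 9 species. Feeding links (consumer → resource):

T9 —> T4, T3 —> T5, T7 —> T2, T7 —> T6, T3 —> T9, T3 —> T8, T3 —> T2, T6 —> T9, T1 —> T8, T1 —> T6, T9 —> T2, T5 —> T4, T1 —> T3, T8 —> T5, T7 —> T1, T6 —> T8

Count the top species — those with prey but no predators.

1

Top species (has prey, but nothing eats it): T7.
Count: 1.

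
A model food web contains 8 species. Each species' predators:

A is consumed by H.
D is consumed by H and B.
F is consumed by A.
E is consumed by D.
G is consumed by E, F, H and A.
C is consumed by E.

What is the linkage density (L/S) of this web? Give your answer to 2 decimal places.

L/S = 1.25

There are L = 10 links among S = 8 species.
L/S = 10/8 = 1.2500 ≈ 1.25.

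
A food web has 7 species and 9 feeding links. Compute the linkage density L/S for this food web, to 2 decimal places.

There are L = 9 links among S = 7 species.
L/S = 9/7 = 1.2857 ≈ 1.29.

L/S = 1.29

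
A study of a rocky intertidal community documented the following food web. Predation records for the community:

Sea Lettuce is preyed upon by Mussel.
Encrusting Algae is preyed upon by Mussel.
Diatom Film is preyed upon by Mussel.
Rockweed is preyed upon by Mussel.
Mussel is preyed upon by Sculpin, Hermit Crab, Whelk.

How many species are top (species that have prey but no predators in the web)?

3

Top species (has prey, but nothing eats it): Sculpin, Hermit Crab, Whelk.
Count: 3.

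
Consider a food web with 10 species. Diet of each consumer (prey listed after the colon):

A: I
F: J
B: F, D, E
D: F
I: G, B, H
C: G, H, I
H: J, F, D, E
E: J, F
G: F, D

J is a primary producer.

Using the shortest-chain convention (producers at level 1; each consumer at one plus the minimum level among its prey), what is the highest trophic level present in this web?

4

Producers (level 1): J.
Following each consumer down to its lowest-level prey: J → H → I → A (levels 1 through 4).
All prey of A (I 3) are at level 3 or above, so A is at level 1 + 3 = 4.
Every consumer has at least one prey at level 3 or below, so none exceeds level 4.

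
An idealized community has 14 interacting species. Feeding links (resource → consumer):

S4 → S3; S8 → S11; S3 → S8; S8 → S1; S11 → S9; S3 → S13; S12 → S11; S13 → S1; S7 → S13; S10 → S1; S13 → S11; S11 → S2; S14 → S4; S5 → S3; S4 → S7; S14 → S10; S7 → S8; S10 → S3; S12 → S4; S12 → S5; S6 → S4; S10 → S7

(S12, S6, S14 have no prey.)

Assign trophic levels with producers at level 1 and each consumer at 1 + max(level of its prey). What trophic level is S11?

Trophic level 5

S12 is a producer → level 1.
S4 eats S12 (level 1); other prey at levels: S6 1, S14 1 → level 2.
S7 eats S4 (level 2); other prey at levels: S10 2 → level 3.
S8 eats S7 (level 3); other prey at levels: S3 3 → level 4.
S11 eats S8 (level 4); other prey at levels: S12 1, S13 4 → level 5.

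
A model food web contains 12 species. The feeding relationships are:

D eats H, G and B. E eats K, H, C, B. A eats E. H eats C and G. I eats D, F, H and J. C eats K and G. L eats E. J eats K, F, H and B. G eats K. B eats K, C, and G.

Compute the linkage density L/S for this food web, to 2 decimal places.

There are L = 25 links among S = 12 species.
L/S = 25/12 = 2.0833 ≈ 2.08.

L/S = 2.08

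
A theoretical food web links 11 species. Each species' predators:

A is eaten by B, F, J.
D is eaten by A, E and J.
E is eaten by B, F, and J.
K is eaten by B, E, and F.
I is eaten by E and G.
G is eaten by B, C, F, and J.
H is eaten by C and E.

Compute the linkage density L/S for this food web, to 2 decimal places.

L/S = 1.82

There are L = 20 links among S = 11 species.
L/S = 20/11 = 1.8182 ≈ 1.82.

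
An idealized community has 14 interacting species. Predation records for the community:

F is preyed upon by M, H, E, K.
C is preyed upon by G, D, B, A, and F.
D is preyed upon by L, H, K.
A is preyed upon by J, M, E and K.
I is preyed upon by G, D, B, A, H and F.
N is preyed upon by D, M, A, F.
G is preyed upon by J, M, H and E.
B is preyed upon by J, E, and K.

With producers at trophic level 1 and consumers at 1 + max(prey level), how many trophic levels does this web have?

3

Producers (level 1): C, N, I.
C → G → J gives J level 3.
No species has a prey at level 3, so no species reaches level 4.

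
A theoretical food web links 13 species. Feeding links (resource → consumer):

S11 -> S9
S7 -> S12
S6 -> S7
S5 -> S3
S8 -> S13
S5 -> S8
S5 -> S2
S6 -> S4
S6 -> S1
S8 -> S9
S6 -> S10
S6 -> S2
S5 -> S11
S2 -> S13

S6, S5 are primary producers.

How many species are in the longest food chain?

One longest chain: S6 → S2 → S13.
It has 3 species and 2 links.

3 species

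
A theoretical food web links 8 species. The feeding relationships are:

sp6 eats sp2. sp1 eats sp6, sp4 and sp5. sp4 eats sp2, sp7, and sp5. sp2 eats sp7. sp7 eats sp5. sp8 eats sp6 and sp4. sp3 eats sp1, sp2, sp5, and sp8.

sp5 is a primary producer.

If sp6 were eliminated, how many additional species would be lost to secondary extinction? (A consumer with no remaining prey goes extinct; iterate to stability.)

Remove sp6.
Every predator of it retains at least one other prey: sp8 still has sp4; sp1 still has sp5, sp4.
No consumer loses all prey, so no secondary extinctions occur.

0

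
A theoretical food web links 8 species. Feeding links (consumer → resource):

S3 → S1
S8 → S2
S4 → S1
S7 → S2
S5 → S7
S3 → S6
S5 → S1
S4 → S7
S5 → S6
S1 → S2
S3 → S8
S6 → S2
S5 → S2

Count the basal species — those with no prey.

1

Basal species (no prey listed): S2.
Count: 1.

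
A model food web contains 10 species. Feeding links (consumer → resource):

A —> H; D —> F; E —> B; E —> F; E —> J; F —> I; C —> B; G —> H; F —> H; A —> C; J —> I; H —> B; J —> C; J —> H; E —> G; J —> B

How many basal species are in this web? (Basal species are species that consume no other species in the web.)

2

Basal species (no prey listed): B, I.
Count: 2.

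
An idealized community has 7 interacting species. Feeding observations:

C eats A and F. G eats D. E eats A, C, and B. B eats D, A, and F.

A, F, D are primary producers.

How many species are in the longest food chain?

One longest chain: A → C → E.
It has 3 species and 2 links.

3 species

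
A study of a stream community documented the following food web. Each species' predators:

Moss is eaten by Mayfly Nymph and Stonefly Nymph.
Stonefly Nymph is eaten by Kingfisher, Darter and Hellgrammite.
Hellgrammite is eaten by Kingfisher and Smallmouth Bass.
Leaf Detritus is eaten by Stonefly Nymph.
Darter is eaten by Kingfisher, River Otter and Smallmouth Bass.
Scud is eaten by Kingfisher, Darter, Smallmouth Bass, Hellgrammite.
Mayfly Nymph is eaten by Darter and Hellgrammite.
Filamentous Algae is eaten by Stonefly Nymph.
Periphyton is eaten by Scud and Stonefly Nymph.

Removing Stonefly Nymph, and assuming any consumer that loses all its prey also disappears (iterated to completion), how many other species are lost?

0

Remove Stonefly Nymph.
Every predator of it retains at least one other prey: Darter still has Scud, Mayfly Nymph; Hellgrammite still has Scud, Mayfly Nymph; Kingfisher still has Scud, Darter, Hellgrammite.
No consumer loses all prey, so no secondary extinctions occur.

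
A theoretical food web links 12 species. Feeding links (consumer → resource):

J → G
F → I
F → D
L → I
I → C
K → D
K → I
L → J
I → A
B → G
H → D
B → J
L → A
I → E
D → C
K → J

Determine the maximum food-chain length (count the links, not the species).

One longest chain: C → D → F.
It has 3 species and 2 links.

2 links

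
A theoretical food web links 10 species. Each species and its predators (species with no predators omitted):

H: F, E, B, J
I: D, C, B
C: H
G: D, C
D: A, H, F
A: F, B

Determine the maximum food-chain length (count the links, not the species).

3 links

One longest chain: G → D → A → F.
It has 4 species and 3 links.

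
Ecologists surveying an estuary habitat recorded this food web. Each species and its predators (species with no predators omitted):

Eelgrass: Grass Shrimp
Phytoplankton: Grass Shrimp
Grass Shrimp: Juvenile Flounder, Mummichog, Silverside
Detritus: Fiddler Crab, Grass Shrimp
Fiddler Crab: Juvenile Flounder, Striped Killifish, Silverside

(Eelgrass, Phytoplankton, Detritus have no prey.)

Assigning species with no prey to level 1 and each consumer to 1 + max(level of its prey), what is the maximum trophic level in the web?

Basal resources (level 1): Eelgrass, Phytoplankton, Detritus.
Detritus → Fiddler Crab → Juvenile Flounder gives Juvenile Flounder level 3.
No species has a prey at level 3, so no species reaches level 4.

3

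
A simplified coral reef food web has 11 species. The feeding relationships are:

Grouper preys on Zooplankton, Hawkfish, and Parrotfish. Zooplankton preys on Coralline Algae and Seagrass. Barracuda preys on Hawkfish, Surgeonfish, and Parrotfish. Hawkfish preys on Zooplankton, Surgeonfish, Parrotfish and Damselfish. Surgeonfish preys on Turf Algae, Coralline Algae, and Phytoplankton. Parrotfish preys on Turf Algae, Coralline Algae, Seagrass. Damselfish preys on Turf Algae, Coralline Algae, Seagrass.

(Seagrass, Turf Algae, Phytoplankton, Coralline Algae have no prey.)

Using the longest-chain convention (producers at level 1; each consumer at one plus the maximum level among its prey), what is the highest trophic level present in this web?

Producers (level 1): Seagrass, Turf Algae, Phytoplankton, Coralline Algae.
Turf Algae → Surgeonfish → Hawkfish → Grouper gives Grouper level 4.
No species has a prey at level 4, so no species reaches level 5.

4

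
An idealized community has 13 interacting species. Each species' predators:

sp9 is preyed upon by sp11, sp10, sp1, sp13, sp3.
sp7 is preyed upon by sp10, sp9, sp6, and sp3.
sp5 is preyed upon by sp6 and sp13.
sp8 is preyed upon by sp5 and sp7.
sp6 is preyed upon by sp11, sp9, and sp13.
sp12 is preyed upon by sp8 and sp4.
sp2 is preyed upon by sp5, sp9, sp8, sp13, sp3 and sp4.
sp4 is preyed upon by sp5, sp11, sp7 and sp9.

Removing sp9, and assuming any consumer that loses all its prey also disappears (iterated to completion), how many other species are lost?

1

Remove sp9.
Round 1: sp1 (all prey gone) → extinct.
No further losses. Total secondary extinctions: 1.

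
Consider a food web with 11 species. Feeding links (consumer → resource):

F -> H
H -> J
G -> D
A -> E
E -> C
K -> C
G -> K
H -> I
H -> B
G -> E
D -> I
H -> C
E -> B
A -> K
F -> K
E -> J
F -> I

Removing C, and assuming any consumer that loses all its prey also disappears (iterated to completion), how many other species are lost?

1

Remove C.
Round 1: K (all prey gone) → extinct.
No further losses. Total secondary extinctions: 1.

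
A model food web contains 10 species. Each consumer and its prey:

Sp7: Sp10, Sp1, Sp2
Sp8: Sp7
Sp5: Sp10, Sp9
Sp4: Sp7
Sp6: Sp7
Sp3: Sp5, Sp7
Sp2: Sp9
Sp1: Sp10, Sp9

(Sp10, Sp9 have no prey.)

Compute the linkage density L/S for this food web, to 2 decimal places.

There are L = 13 links among S = 10 species.
L/S = 13/10 = 1.3000 ≈ 1.30.

L/S = 1.30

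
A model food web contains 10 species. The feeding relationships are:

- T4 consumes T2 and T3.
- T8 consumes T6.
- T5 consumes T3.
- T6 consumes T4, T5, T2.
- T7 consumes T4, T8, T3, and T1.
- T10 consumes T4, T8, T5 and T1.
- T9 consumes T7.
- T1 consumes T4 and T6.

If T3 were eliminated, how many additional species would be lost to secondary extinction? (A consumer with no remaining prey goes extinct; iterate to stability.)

Remove T3.
Round 1: T5 (all prey gone) → extinct.
No further losses. Total secondary extinctions: 1.

1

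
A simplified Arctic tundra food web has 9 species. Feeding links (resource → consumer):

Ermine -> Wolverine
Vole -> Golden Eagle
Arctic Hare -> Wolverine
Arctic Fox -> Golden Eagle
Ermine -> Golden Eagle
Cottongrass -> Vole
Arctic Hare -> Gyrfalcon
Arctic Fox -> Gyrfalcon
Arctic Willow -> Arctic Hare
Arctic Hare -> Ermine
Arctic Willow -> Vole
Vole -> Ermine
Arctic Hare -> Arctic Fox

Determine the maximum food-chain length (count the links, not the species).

One longest chain: Cottongrass → Vole → Ermine → Wolverine.
It has 4 species and 3 links.

3 links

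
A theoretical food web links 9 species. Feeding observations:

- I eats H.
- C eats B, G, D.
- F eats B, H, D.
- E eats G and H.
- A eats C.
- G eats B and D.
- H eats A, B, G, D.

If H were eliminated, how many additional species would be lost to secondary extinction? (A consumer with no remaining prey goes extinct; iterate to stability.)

Remove H.
Round 1: I (all prey gone) → extinct.
No further losses. Total secondary extinctions: 1.

1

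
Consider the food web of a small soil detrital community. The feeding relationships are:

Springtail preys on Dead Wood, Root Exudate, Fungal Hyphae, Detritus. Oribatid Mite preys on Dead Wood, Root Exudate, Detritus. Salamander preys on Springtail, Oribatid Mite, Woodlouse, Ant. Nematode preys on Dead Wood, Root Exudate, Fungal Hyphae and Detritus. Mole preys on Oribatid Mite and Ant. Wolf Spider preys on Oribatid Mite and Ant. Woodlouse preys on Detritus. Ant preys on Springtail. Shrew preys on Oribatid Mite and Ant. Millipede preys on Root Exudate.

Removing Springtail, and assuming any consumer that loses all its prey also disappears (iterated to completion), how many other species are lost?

1

Remove Springtail.
Round 1: Ant (all prey gone) → extinct.
No further losses. Total secondary extinctions: 1.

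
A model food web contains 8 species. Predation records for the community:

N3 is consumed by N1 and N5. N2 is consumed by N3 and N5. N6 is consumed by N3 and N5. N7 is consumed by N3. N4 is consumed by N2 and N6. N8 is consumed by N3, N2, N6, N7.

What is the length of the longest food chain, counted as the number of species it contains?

One longest chain: N4 → N2 → N3 → N5.
It has 4 species and 3 links.

4 species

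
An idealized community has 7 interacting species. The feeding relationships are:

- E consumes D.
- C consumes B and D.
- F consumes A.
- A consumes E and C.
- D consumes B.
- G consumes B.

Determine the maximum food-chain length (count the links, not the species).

One longest chain: B → D → C → A → F.
It has 5 species and 4 links.

4 links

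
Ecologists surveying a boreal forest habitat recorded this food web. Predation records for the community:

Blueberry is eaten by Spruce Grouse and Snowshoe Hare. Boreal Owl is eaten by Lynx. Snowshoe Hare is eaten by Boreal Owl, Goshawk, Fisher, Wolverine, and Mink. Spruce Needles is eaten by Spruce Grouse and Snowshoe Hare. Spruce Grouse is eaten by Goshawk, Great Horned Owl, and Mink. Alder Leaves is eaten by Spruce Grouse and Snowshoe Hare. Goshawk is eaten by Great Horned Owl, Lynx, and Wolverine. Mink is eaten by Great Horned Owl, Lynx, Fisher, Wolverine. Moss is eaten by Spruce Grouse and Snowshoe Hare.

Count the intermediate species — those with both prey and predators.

Intermediate species (has both prey and predators): Spruce Grouse, Snowshoe Hare, Mink, Boreal Owl, Goshawk.
Count: 5.

5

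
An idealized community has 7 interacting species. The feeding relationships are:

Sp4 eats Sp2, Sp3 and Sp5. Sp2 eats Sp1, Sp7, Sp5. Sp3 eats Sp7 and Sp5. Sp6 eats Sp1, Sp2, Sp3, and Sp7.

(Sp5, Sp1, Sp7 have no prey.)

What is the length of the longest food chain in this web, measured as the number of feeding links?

One longest chain: Sp5 → Sp3 → Sp6.
It has 3 species and 2 links.

2 links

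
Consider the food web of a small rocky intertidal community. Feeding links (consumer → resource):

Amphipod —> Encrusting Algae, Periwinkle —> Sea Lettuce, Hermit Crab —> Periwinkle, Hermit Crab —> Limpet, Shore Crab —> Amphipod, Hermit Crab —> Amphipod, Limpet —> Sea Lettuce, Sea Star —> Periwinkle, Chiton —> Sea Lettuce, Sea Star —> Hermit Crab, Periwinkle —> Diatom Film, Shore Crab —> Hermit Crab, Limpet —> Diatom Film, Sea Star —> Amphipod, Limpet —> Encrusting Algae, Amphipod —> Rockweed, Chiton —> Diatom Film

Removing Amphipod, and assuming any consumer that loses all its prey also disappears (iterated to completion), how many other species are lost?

0

Remove Amphipod.
Every predator of it retains at least one other prey: Hermit Crab still has Periwinkle, Limpet; Sea Star still has Periwinkle, Hermit Crab; Shore Crab still has Hermit Crab.
No consumer loses all prey, so no secondary extinctions occur.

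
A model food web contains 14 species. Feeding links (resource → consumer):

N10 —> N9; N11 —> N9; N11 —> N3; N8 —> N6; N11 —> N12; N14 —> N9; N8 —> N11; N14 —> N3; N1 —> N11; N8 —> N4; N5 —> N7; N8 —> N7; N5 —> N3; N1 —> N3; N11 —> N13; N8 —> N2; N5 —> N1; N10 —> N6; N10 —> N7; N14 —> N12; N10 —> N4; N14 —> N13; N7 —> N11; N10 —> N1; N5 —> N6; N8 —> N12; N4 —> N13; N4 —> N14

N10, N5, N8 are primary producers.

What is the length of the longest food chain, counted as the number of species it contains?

One longest chain: N10 → N4 → N14 → N3.
It has 4 species and 3 links.

4 species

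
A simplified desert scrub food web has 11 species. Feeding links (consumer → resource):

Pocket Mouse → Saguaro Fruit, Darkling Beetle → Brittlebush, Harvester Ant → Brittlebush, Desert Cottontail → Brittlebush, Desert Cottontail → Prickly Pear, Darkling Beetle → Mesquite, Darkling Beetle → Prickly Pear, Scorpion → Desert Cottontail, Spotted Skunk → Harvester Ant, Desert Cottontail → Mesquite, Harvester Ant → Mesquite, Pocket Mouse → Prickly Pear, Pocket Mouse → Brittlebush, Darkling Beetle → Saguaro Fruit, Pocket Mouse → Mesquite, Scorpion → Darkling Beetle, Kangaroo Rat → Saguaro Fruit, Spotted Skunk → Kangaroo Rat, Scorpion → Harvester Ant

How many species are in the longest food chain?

One longest chain: Brittlebush → Harvester Ant → Spotted Skunk.
It has 3 species and 2 links.

3 species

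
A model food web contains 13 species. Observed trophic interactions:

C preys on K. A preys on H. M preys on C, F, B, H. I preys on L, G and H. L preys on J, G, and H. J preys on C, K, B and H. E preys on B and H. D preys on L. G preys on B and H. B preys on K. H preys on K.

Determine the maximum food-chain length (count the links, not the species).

One longest chain: K → B → J → L → D.
It has 5 species and 4 links.

4 links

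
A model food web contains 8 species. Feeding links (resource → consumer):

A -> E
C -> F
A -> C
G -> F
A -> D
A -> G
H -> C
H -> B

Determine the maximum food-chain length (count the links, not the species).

2 links

One longest chain: A → G → F.
It has 3 species and 2 links.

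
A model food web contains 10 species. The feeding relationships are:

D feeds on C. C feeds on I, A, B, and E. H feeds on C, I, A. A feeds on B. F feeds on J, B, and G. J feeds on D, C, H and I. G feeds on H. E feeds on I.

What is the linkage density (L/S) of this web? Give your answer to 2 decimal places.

There are L = 18 links among S = 10 species.
L/S = 18/10 = 1.8000 ≈ 1.80.

L/S = 1.80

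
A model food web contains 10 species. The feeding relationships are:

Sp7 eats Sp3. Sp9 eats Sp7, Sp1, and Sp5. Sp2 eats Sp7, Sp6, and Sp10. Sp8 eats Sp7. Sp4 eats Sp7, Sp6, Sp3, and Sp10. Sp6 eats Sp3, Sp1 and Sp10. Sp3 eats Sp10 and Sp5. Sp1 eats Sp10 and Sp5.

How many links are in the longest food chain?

One longest chain: Sp10 → Sp3 → Sp7 → Sp8.
It has 4 species and 3 links.

3 links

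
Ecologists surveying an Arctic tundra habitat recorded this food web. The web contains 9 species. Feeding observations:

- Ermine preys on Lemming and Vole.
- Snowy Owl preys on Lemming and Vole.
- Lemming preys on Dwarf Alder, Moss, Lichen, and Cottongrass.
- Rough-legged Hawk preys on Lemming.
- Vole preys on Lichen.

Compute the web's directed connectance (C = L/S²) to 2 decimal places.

The web has S = 9 species and L = 10 feeding links.
C = L / S² = 10 / 81 = 0.1235 ≈ 0.12.

C = 0.12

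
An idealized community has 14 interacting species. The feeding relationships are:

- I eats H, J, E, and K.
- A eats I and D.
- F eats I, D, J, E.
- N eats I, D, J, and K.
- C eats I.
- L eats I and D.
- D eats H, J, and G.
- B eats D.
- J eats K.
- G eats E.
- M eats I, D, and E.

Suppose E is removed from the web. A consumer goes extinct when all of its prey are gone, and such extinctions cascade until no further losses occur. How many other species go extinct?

Remove E.
Round 1: G (all prey gone) → extinct.
No further losses. Total secondary extinctions: 1.

1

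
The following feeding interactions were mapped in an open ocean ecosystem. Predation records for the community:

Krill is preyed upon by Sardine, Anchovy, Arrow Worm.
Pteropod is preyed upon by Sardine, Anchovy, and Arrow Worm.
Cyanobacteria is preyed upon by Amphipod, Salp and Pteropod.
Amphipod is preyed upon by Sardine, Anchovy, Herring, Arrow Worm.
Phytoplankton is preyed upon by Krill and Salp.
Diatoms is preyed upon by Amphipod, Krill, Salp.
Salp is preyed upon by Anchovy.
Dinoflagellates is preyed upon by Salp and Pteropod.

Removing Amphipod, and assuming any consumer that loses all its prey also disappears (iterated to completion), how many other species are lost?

1

Remove Amphipod.
Round 1: Herring (all prey gone) → extinct.
No further losses. Total secondary extinctions: 1.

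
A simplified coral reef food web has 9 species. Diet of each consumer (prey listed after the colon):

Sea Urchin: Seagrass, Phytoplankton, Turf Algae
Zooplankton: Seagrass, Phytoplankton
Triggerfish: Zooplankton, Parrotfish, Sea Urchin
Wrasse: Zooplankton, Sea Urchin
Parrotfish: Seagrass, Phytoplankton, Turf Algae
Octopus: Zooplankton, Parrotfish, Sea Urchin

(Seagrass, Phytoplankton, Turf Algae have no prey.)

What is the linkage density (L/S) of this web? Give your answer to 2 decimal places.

L/S = 1.78

There are L = 16 links among S = 9 species.
L/S = 16/9 = 1.7778 ≈ 1.78.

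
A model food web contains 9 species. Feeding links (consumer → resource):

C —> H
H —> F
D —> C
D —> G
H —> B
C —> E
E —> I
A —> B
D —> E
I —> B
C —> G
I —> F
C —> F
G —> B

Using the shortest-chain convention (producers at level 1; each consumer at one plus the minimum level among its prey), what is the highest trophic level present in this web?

Producers (level 1): B, F.
Following each consumer down to its lowest-level prey: B → G → D (levels 1 through 3).
All prey of D (G 2, C 2, E 3) are at level 2 or above, so D is at level 1 + 2 = 3.
Every consumer has at least one prey at level 2 or below, so none exceeds level 3.

3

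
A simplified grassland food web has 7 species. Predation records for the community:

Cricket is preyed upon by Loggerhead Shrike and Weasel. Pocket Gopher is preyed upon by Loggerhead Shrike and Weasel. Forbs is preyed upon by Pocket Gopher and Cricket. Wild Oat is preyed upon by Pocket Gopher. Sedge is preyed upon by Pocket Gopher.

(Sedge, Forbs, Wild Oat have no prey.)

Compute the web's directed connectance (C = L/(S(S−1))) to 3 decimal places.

The web has S = 7 species and L = 8 feeding links.
C = L / (S(S−1)) = 8 / 42 = 0.1905 ≈ 0.190.

C = 0.190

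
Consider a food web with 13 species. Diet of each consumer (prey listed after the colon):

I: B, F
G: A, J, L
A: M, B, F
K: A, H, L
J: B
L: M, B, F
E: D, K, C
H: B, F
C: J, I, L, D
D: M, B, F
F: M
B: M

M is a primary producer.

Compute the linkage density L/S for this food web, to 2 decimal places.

L/S = 2.23

There are L = 29 links among S = 13 species.
L/S = 29/13 = 2.2308 ≈ 2.23.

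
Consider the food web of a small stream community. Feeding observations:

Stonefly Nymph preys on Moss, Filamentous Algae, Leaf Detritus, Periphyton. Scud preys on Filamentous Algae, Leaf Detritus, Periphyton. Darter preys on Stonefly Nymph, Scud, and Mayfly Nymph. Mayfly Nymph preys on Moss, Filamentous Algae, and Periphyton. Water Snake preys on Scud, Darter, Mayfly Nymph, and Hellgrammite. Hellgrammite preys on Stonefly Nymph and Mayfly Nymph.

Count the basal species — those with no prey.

4

Basal species (no prey listed): Leaf Detritus, Moss, Filamentous Algae, Periphyton.
Count: 4.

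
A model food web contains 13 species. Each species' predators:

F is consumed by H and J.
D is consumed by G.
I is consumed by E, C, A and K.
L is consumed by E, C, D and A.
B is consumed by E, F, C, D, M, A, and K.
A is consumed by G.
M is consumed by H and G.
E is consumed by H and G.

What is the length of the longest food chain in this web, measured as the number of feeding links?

2 links

One longest chain: I → E → H.
It has 3 species and 2 links.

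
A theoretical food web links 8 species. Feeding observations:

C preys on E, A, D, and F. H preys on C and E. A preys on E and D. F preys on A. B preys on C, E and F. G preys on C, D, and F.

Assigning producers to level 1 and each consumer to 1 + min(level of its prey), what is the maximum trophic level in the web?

3

Producers (level 1): E, D.
Following each consumer down to its lowest-level prey: E → A → F (levels 1 through 3).
All prey of F (A 2) are at level 2 or above, so F is at level 1 + 2 = 3.
Every consumer has at least one prey at level 2 or below, so none exceeds level 3.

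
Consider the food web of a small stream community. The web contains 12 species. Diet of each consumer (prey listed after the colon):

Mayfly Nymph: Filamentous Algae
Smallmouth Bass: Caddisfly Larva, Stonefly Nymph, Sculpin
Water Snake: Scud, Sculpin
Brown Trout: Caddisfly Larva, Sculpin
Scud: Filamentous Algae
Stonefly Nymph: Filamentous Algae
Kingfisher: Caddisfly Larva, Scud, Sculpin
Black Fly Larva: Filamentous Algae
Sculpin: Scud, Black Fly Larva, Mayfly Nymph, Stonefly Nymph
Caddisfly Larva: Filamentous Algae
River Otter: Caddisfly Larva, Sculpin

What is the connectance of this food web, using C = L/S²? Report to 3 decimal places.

C = 0.146

The web has S = 12 species and L = 21 feeding links.
C = L / S² = 21 / 144 = 0.1458 ≈ 0.146.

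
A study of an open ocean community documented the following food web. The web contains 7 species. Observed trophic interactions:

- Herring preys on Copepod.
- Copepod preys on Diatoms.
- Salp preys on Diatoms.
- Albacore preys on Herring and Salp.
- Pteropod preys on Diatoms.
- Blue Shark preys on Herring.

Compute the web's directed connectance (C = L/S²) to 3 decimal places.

The web has S = 7 species and L = 7 feeding links.
C = L / S² = 7 / 49 = 0.1429 ≈ 0.143.

C = 0.143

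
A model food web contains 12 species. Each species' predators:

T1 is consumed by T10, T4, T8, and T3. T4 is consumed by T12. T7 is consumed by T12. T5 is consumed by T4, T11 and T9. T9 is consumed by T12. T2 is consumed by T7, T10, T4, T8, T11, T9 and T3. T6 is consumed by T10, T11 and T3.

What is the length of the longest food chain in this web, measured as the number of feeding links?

2 links

One longest chain: T5 → T9 → T12.
It has 3 species and 2 links.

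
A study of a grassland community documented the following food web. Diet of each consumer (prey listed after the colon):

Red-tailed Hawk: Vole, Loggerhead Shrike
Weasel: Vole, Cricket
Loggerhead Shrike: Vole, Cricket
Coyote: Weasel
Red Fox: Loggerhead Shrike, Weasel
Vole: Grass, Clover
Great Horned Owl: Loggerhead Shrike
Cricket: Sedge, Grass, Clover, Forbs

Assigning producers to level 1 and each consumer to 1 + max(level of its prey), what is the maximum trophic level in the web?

Producers (level 1): Sedge, Grass, Clover, Forbs.
Grass → Vole → Loggerhead Shrike → Red-tailed Hawk gives Red-tailed Hawk level 4.
No species has a prey at level 4, so no species reaches level 5.

4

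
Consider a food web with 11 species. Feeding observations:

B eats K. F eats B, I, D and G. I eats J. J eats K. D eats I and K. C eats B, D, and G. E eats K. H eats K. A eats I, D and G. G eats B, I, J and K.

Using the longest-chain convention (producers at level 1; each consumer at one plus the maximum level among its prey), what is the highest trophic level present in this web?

Producers (level 1): K.
K → J → I → D → F gives F level 5.
No species has a prey at level 5, so no species reaches level 6.

5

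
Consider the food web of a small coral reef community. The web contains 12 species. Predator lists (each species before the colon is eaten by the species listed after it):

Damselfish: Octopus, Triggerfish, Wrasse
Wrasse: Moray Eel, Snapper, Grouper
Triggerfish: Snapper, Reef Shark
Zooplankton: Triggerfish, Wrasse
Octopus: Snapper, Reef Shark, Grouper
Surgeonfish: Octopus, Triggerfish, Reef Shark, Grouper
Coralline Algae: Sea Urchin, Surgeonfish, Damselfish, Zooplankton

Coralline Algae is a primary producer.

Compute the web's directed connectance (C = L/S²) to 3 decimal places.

The web has S = 12 species and L = 21 feeding links.
C = L / S² = 21 / 144 = 0.1458 ≈ 0.146.

C = 0.146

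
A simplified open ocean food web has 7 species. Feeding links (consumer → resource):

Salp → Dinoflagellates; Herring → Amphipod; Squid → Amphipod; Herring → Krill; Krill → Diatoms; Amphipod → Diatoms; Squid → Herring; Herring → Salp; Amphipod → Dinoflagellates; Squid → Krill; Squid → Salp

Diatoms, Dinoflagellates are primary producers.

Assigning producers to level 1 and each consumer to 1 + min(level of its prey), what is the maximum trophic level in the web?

3

Producers (level 1): Diatoms, Dinoflagellates.
Following each consumer down to its lowest-level prey: Diatoms → Amphipod → Herring (levels 1 through 3).
All prey of Herring (Amphipod 2, Salp 2, Krill 2) are at level 2 or above, so Herring is at level 1 + 2 = 3.
Every consumer has at least one prey at level 2 or below, so none exceeds level 3.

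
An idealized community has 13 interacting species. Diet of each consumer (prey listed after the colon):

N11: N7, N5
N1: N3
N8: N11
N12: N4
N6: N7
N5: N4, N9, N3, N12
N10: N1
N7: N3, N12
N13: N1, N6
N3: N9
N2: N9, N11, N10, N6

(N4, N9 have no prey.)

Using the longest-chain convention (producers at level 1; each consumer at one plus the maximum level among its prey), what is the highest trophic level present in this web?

Producers (level 1): N4, N9.
N9 → N3 → N7 → N6 → N13 gives N13 level 5.
No species has a prey at level 5, so no species reaches level 6.

5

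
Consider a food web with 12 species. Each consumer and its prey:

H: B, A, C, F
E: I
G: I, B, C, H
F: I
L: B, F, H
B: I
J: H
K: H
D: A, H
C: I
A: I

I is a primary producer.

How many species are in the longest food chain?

One longest chain: I → B → H → D.
It has 4 species and 3 links.

4 species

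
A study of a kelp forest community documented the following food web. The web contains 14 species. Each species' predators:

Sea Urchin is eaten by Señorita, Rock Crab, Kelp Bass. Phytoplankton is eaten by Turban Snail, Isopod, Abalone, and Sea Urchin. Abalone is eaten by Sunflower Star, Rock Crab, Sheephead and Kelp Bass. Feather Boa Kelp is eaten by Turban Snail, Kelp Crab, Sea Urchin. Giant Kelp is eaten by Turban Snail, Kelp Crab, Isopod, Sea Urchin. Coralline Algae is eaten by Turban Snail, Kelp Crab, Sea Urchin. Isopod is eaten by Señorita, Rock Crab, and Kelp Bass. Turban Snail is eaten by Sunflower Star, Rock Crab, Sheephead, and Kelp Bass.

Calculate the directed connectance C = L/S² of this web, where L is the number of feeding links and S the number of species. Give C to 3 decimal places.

The web has S = 14 species and L = 28 feeding links.
C = L / S² = 28 / 196 = 0.1429 ≈ 0.143.

C = 0.143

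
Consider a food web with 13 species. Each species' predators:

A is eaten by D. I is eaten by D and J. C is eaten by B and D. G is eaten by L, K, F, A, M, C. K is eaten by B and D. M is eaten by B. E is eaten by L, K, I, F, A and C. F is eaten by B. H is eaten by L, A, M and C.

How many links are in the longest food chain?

One longest chain: G → A → D.
It has 3 species and 2 links.

2 links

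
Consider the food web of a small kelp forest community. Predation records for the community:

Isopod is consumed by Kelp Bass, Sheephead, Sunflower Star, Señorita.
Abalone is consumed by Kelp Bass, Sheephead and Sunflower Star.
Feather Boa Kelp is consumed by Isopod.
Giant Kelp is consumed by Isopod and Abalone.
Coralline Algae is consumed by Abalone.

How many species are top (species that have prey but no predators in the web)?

Top species (has prey, but nothing eats it): Sheephead, Kelp Bass, Sunflower Star, Señorita.
Count: 4.

4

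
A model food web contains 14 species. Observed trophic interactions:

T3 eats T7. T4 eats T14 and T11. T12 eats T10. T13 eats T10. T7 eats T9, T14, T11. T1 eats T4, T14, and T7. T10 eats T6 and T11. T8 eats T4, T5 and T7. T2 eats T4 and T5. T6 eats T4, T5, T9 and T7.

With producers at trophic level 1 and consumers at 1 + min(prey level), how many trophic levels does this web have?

Producers (level 1): T9, T14, T11, T5.
Following each consumer down to its lowest-level prey: T11 → T10 → T12 (levels 1 through 3).
All prey of T12 (T10 2) are at level 2 or above, so T12 is at level 1 + 2 = 3.
Every consumer has at least one prey at level 2 or below, so none exceeds level 3.

3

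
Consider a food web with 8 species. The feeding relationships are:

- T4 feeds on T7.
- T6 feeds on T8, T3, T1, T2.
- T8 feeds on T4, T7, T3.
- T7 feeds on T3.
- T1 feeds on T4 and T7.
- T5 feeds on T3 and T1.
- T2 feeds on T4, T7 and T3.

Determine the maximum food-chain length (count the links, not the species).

4 links

One longest chain: T3 → T7 → T4 → T1 → T6.
It has 5 species and 4 links.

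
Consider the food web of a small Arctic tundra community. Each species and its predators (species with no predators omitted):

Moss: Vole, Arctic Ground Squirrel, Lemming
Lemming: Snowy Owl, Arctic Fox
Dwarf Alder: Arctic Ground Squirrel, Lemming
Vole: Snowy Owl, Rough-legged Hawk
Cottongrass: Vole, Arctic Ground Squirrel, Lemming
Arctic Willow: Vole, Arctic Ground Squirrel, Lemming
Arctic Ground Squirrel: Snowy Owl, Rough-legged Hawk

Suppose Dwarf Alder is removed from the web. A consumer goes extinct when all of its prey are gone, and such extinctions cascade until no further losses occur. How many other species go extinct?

Remove Dwarf Alder.
Every predator of it retains at least one other prey: Arctic Ground Squirrel still has Cottongrass, Moss, Arctic Willow; Lemming still has Cottongrass, Moss, Arctic Willow.
No consumer loses all prey, so no secondary extinctions occur.

0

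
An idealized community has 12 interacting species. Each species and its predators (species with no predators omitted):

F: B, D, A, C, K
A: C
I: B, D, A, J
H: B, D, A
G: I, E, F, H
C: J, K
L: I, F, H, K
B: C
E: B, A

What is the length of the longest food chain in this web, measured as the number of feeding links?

One longest chain: G → I → A → C → J.
It has 5 species and 4 links.

4 links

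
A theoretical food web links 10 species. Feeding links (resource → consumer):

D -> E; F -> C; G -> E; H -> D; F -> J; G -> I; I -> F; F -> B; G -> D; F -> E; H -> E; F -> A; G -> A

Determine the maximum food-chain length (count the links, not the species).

3 links

One longest chain: G → I → F → A.
It has 4 species and 3 links.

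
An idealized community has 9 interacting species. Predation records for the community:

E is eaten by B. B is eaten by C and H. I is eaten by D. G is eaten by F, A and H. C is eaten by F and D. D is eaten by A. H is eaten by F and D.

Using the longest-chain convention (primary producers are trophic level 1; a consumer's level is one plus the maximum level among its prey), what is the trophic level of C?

E is a producer → level 1.
B eats E → level 2.
C eats B → level 3.

Trophic level 3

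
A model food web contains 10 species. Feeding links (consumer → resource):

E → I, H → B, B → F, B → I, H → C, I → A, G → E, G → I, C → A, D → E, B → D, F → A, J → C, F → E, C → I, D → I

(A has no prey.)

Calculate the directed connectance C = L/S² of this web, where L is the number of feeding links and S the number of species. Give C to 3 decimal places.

The web has S = 10 species and L = 16 feeding links.
C = L / S² = 16 / 100 = 0.1600 ≈ 0.160.

C = 0.160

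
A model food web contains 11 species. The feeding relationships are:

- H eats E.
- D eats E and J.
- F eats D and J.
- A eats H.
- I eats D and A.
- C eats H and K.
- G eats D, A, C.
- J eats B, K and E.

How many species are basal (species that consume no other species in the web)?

3

Basal species (no prey listed): E, B, K.
Count: 3.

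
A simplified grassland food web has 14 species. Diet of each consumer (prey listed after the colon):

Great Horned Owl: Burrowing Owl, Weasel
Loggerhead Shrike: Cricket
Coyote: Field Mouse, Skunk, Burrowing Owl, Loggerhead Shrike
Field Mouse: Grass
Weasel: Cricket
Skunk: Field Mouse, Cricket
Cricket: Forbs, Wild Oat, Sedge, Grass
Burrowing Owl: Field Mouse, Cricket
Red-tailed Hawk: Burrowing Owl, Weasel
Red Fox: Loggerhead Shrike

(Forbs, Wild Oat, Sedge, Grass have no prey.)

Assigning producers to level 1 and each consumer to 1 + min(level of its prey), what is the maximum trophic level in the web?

Producers (level 1): Forbs, Wild Oat, Sedge, Grass.
Following each consumer down to its lowest-level prey: Forbs → Cricket → Weasel → Red-tailed Hawk (levels 1 through 4).
All prey of Red-tailed Hawk (Weasel 3, Burrowing Owl 3) are at level 3 or above, so Red-tailed Hawk is at level 1 + 3 = 4.
Every consumer has at least one prey at level 3 or below, so none exceeds level 4.

4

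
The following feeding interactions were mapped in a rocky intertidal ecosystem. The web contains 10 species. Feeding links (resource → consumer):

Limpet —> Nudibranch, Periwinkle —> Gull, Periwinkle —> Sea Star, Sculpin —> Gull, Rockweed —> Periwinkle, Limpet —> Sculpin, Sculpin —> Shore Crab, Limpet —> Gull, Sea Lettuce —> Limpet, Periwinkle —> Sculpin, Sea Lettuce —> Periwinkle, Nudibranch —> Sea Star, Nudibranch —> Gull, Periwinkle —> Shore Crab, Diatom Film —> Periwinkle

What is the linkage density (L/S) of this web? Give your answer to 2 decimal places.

There are L = 15 links among S = 10 species.
L/S = 15/10 = 1.5000 ≈ 1.50.

L/S = 1.50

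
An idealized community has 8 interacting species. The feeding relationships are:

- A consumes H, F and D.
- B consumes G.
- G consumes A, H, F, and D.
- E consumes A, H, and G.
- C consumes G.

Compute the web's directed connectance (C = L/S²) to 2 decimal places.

The web has S = 8 species and L = 12 feeding links.
C = L / S² = 12 / 64 = 0.1875 ≈ 0.19.

C = 0.19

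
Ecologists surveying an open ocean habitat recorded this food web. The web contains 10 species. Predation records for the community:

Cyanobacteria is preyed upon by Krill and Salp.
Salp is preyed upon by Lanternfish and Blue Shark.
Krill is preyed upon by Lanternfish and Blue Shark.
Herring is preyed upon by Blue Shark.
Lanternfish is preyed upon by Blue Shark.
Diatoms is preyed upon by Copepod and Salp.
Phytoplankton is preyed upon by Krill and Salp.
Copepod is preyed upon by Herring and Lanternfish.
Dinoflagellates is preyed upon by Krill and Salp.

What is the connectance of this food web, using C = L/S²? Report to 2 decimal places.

The web has S = 10 species and L = 16 feeding links.
C = L / S² = 16 / 100 = 0.1600 ≈ 0.16.

C = 0.16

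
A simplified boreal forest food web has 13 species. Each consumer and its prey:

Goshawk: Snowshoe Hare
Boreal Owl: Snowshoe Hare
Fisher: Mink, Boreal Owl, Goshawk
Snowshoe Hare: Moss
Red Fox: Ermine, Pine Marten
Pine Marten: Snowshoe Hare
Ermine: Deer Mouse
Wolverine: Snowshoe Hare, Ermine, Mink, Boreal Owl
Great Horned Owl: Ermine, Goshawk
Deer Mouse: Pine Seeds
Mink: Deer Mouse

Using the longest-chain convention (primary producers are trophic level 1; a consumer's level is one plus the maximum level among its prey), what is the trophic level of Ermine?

Pine Seeds is a producer → level 1.
Deer Mouse eats Pine Seeds → level 2.
Ermine eats Deer Mouse → level 3.

Trophic level 3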